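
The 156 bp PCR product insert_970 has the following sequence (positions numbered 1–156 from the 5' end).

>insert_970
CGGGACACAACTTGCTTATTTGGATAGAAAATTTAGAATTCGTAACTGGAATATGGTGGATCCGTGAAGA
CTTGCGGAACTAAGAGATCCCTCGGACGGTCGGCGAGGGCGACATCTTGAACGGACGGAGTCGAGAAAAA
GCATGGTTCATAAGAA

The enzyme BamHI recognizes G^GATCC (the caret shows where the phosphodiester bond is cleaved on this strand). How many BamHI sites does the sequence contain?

GGATCC occurs starting at position 58.
BamHI cuts at 1 site.

1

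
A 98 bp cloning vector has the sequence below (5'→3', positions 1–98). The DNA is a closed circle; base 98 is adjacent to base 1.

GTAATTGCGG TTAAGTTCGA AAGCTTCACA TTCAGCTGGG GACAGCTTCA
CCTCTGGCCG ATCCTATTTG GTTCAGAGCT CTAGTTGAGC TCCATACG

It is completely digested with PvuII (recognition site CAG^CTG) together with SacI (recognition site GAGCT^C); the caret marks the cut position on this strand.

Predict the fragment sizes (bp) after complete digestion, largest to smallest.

The PvuII site (CAGCTG) starts at position 33.
PvuII cuts after base 3 of each site, so after position 35.
SacI sites (GAGCTC) start at positions 76, 87.
SacI cuts after base 5 of each site (before the last base), so after positions 80, 91.
Combined cut positions: 35, 80, 91.
Circular molecule, 3 cuts → 3 fragments:
  36–80 → 45 bp
  81–91 → 11 bp
  92–98 then 1–35 → 7 + 35 = 42 bp
Sorted largest to smallest: 45, 42, 11 bp.

45, 42, 11 bp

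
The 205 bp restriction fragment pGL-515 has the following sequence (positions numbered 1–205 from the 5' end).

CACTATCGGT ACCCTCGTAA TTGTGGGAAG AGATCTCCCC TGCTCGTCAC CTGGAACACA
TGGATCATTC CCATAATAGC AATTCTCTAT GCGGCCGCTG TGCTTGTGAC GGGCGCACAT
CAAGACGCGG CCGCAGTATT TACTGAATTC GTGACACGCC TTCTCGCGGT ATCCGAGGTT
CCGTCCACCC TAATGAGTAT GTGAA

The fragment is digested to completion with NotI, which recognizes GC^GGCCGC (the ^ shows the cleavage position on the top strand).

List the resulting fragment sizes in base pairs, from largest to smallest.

92, 77, 36 bp

NotI sites (GCGGCCGC) start at positions 91, 127.
NotI cuts after base 2 of each site, so after positions 92, 128.
Linear molecule, 2 cuts → 3 fragments:
  1–92 → 92 bp
  93–128 → 36 bp
  129–205 → 77 bp
Sorted largest to smallest: 92, 77, 36 bp.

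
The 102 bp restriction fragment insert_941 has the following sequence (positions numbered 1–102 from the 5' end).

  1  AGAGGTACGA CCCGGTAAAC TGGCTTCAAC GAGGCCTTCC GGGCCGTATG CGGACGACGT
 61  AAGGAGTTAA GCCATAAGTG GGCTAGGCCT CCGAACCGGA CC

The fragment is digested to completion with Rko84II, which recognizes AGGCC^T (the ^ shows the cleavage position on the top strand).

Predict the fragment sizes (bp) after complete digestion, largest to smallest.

Rko84II sites (AGGCCT) start at positions 32, 85.
Rko84II cuts after base 5 of each site (before the last base), so after positions 36, 89.
Linear molecule, 2 cuts → 3 fragments:
  1–36 → 36 bp
  37–89 → 53 bp
  90–102 → 13 bp
Sorted largest to smallest: 53, 36, 13 bp.

53, 36, 13 bp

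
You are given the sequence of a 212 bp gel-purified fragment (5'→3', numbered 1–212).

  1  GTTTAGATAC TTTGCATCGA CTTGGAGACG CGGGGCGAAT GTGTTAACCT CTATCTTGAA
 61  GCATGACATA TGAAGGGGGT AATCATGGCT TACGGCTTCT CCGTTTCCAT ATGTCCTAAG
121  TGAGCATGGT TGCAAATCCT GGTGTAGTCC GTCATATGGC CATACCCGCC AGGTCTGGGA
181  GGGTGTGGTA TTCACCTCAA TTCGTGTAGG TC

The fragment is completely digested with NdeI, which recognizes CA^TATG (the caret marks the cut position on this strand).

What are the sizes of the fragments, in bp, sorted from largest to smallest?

NdeI sites (CATATG) start at positions 67, 108, 153.
NdeI cuts after base 2 of each site, so after positions 68, 109, 154.
Linear molecule, 3 cuts → 4 fragments:
  1–68 → 68 bp
  69–109 → 41 bp
  110–154 → 45 bp
  155–212 → 58 bp
Sorted largest to smallest: 68, 58, 45, 41 bp.

68, 58, 45, 41 bp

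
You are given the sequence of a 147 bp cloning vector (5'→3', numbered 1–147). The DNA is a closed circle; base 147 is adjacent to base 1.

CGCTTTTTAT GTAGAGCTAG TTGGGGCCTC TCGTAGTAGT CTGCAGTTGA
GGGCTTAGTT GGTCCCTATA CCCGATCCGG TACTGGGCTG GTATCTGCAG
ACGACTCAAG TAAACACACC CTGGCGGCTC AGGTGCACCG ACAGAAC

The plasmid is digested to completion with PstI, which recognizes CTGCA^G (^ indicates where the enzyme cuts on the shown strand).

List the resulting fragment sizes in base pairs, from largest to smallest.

PstI sites (CTGCAG) start at positions 41, 95.
PstI cuts after base 5 of each site (before the last base), so after positions 45, 99.
Circular molecule, 2 cuts → 2 fragments:
  46–99 → 54 bp
  100–147 then 1–45 → 48 + 45 = 93 bp
Sorted largest to smallest: 93, 54 bp.

93, 54 bp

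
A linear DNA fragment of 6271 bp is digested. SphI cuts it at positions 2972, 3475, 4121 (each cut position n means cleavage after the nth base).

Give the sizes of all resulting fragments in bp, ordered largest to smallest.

2972, 2150, 646, 503 bp

Linear molecule, 3 cuts → 4 fragments:
  2972 − 0 = 2972 bp
  3475 − 2972 = 503 bp
  4121 − 3475 = 646 bp
  6271 − 4121 = 2150 bp
Sorted largest to smallest: 2972, 2150, 646, 503 bp.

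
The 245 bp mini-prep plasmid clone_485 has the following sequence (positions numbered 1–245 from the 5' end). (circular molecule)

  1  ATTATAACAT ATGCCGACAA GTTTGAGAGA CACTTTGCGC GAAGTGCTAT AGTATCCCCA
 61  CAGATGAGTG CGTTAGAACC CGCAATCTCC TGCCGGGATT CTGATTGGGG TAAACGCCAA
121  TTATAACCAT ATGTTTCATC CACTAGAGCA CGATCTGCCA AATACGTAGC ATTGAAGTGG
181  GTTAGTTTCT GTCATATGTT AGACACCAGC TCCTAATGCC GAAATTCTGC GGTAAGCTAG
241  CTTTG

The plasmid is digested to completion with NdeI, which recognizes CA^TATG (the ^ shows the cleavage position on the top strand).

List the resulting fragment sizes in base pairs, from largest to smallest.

NdeI sites (CATATG) start at positions 8, 128, 193.
NdeI cuts after base 2 of each site, so after positions 9, 129, 194.
Circular molecule, 3 cuts → 3 fragments:
  10–129 → 120 bp
  130–194 → 65 bp
  195–245 then 1–9 → 51 + 9 = 60 bp
Sorted largest to smallest: 120, 65, 60 bp.

120, 65, 60 bp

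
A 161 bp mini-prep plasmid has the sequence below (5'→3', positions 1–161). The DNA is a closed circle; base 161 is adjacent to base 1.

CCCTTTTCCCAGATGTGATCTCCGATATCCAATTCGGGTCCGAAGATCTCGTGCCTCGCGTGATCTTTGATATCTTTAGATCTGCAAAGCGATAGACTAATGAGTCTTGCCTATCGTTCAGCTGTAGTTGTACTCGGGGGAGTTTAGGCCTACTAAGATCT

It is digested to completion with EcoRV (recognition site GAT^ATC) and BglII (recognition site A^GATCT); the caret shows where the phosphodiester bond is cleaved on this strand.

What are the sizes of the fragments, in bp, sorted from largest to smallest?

EcoRV sites (GATATC) start at positions 24, 69.
EcoRV cuts after base 3 of each site, so after positions 26, 71.
BglII sites (AGATCT) start at positions 44, 78, 156.
BglII cuts after the first base of each site, so after positions 44, 78, 156.
Combined cut positions: 26, 44, 71, 78, 156.
Circular molecule, 5 cuts → 5 fragments:
  27–44 → 18 bp
  45–71 → 27 bp
  72–78 → 7 bp
  79–156 → 78 bp
  157–161 then 1–26 → 5 + 26 = 31 bp
Sorted largest to smallest: 78, 31, 27, 18, 7 bp.

78, 31, 27, 18, 7 bp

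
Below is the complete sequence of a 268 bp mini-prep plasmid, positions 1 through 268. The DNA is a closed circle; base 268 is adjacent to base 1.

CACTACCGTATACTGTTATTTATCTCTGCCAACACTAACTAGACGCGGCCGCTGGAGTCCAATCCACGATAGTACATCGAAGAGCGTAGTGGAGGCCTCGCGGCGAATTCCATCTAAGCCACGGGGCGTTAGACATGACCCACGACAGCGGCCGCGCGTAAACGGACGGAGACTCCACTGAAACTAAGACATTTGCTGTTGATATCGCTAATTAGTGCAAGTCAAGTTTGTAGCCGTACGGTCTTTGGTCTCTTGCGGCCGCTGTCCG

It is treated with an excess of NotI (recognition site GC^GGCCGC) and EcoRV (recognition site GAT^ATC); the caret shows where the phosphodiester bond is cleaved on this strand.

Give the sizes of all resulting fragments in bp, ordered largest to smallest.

103, 58, 54, 53 bp

NotI sites (GCGGCCGC) start at positions 45, 148, 255.
NotI cuts after base 2 of each site, so after positions 46, 149, 256.
The EcoRV site (GATATC) starts at position 201.
EcoRV cuts after base 3 of each site, so after position 203.
Combined cut positions: 46, 149, 203, 256.
Circular molecule, 4 cuts → 4 fragments:
  47–149 → 103 bp
  150–203 → 54 bp
  204–256 → 53 bp
  257–268 then 1–46 → 12 + 46 = 58 bp
Sorted largest to smallest: 103, 58, 54, 53 bp.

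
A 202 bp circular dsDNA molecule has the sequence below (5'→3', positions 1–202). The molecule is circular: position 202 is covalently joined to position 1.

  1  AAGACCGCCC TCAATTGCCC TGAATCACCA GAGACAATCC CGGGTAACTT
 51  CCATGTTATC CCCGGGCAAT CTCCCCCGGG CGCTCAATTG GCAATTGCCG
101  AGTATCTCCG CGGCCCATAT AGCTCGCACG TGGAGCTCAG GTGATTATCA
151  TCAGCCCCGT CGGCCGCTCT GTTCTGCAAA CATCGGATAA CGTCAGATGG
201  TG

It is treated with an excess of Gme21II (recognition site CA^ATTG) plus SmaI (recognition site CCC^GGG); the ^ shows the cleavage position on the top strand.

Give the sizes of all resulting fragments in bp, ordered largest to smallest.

Gme21II sites (CAATTG) start at positions 12, 85, 92.
Gme21II cuts after base 2 of each site, so after positions 13, 86, 93.
SmaI sites (CCCGGG) start at positions 39, 61, 75.
SmaI cuts after base 3 of each site, so after positions 41, 63, 77.
Combined cut positions: 13, 41, 63, 77, 86, 93.
Circular molecule, 6 cuts → 6 fragments:
  14–41 → 28 bp
  42–63 → 22 bp
  64–77 → 14 bp
  78–86 → 9 bp
  87–93 → 7 bp
  94–202 then 1–13 → 109 + 13 = 122 bp
Sorted largest to smallest: 122, 28, 22, 14, 9, 7 bp.

122, 28, 22, 14, 9, 7 bp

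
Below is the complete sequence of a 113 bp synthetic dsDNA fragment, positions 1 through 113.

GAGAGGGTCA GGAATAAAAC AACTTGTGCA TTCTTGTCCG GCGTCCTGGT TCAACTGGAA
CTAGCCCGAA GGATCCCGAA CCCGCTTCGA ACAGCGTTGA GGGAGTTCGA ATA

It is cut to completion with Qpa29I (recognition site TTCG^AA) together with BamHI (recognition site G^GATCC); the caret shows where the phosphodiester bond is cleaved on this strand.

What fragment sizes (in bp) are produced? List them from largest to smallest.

Qpa29I sites (TTCGAA) start at positions 86, 106.
Qpa29I cuts after base 4 of each site, so after positions 89, 109.
The BamHI site (GGATCC) starts at position 71.
BamHI cuts after the first base of each site, so after position 71.
Combined cut positions: 71, 89, 109.
Linear molecule, 3 cuts → 4 fragments:
  1–71 → 71 bp
  72–89 → 18 bp
  90–109 → 20 bp
  110–113 → 4 bp
Sorted largest to smallest: 71, 20, 18, 4 bp.

71, 20, 18, 4 bp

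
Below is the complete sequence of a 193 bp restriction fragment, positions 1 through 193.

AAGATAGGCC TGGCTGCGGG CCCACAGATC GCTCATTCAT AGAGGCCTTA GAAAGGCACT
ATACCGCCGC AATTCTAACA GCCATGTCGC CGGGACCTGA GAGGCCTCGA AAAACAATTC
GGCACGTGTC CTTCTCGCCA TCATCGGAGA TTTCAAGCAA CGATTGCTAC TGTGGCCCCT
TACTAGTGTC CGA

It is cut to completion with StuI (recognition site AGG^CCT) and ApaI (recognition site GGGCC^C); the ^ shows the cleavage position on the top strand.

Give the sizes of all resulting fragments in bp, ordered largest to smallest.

89, 59, 23, 14, 8 bp

StuI sites (AGGCCT) start at positions 6, 43, 102.
StuI cuts after base 3 of each site, so after positions 8, 45, 104.
The ApaI site (GGGCCC) starts at position 18.
ApaI cuts after base 5 of each site (before the last base), so after position 22.
Combined cut positions: 8, 22, 45, 104.
Linear molecule, 4 cuts → 5 fragments:
  1–8 → 8 bp
  9–22 → 14 bp
  23–45 → 23 bp
  46–104 → 59 bp
  105–193 → 89 bp
Sorted largest to smallest: 89, 59, 23, 14, 8 bp.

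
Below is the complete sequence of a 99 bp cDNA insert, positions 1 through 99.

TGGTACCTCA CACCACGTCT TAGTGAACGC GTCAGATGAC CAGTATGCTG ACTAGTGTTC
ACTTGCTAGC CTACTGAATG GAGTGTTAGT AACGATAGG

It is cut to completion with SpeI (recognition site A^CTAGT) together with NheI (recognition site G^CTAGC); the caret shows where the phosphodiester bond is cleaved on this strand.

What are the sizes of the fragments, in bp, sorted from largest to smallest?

The SpeI site (ACTAGT) starts at position 51.
SpeI cuts after the first base of each site, so after position 51.
The NheI site (GCTAGC) starts at position 65.
NheI cuts after the first base of each site, so after position 65.
Combined cut positions: 51, 65.
Linear molecule, 2 cuts → 3 fragments:
  1–51 → 51 bp
  52–65 → 14 bp
  66–99 → 34 bp
Sorted largest to smallest: 51, 34, 14 bp.

51, 34, 14 bp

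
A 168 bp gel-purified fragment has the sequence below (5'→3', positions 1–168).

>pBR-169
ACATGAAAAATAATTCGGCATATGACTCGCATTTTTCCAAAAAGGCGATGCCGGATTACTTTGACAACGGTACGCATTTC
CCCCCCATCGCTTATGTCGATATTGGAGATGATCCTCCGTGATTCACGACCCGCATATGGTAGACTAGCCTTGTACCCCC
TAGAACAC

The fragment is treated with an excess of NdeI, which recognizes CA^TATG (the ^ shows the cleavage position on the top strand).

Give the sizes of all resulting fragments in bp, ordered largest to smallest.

115, 33, 20 bp

NdeI sites (CATATG) start at positions 19, 134.
NdeI cuts after base 2 of each site, so after positions 20, 135.
Linear molecule, 2 cuts → 3 fragments:
  1–20 → 20 bp
  21–135 → 115 bp
  136–168 → 33 bp
Sorted largest to smallest: 115, 33, 20 bp.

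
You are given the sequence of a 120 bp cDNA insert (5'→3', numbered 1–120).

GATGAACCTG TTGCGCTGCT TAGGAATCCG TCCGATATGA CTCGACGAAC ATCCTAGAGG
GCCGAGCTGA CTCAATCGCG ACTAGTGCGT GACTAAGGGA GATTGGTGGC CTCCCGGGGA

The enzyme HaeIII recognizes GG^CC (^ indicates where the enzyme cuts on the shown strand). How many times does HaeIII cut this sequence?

GGCC occurs starting at positions 60, 108.
HaeIII cuts at 2 sites.

2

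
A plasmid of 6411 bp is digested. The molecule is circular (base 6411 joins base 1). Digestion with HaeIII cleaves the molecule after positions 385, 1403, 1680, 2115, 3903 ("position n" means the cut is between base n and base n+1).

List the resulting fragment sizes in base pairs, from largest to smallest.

Circular molecule, 5 cuts → 5 fragments:
  1403 − 385 = 1018 bp
  1680 − 1403 = 277 bp
  2115 − 1680 = 435 bp
  3903 − 2115 = 1788 bp
  wrap: 6411 − 3903 + 385 = 2893 bp
Sorted largest to smallest: 2893, 1788, 1018, 435, 277 bp.

2893, 1788, 1018, 435, 277 bp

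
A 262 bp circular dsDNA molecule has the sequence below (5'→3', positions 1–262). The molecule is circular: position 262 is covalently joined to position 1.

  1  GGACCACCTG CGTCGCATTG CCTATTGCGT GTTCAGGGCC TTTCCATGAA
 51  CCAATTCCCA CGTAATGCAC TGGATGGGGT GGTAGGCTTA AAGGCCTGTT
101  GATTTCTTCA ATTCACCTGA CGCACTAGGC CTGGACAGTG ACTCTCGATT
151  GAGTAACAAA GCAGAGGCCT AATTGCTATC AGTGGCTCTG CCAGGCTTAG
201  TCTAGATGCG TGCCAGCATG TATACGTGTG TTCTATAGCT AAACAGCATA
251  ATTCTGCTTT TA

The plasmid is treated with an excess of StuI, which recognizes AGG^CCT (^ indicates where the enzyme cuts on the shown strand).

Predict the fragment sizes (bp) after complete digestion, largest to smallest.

189, 38, 35 bp

StuI sites (AGGCCT) start at positions 92, 127, 165.
StuI cuts after base 3 of each site, so after positions 94, 129, 167.
Circular molecule, 3 cuts → 3 fragments:
  95–129 → 35 bp
  130–167 → 38 bp
  168–262 then 1–94 → 95 + 94 = 189 bp
Sorted largest to smallest: 189, 38, 35 bp.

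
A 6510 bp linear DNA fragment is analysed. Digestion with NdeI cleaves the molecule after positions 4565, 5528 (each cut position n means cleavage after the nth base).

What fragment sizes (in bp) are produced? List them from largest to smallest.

Linear molecule, 2 cuts → 3 fragments:
  4565 − 0 = 4565 bp
  5528 − 4565 = 963 bp
  6510 − 5528 = 982 bp
Sorted largest to smallest: 4565, 982, 963 bp.

4565, 982, 963 bp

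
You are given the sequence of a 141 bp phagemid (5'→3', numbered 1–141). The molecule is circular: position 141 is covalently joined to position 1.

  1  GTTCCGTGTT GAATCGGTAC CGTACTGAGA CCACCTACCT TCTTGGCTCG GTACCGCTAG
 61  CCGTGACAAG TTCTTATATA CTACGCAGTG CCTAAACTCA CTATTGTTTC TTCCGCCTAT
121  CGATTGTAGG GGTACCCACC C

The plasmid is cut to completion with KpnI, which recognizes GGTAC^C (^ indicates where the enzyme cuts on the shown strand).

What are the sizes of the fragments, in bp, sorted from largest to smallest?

81, 34, 26 bp

KpnI sites (GGTACC) start at positions 16, 50, 131.
KpnI cuts after base 5 of each site (before the last base), so after positions 20, 54, 135.
Circular molecule, 3 cuts → 3 fragments:
  21–54 → 34 bp
  55–135 → 81 bp
  136–141 then 1–20 → 6 + 20 = 26 bp
Sorted largest to smallest: 81, 34, 26 bp.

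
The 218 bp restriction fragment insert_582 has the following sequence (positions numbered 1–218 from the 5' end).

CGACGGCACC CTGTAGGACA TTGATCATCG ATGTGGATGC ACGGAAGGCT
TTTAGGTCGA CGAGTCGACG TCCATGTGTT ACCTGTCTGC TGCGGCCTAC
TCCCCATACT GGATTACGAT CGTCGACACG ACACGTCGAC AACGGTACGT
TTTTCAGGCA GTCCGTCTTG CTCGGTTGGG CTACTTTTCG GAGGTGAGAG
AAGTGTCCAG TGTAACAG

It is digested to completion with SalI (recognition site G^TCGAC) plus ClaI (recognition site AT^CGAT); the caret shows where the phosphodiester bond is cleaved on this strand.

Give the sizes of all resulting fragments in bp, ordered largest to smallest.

SalI sites (GTCGAC) start at positions 56, 64, 122, 135.
SalI cuts after the first base of each site, so after positions 56, 64, 122, 135.
The ClaI site (ATCGAT) starts at position 27.
ClaI cuts after base 2 of each site, so after position 28.
Combined cut positions: 28, 56, 64, 122, 135.
Linear molecule, 5 cuts → 6 fragments:
  1–28 → 28 bp
  29–56 → 28 bp
  57–64 → 8 bp
  65–122 → 58 bp
  123–135 → 13 bp
  136–218 → 83 bp
Sorted largest to smallest: 83, 58, 28, 28, 13, 8 bp.

83, 58, 28, 28, 13, 8 bp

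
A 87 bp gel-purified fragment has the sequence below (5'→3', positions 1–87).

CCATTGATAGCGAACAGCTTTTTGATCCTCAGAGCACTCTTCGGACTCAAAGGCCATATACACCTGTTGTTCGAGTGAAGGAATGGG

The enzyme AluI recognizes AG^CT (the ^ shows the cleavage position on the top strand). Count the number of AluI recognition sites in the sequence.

1

AGCT occurs starting at position 16.
AluI cuts at 1 site.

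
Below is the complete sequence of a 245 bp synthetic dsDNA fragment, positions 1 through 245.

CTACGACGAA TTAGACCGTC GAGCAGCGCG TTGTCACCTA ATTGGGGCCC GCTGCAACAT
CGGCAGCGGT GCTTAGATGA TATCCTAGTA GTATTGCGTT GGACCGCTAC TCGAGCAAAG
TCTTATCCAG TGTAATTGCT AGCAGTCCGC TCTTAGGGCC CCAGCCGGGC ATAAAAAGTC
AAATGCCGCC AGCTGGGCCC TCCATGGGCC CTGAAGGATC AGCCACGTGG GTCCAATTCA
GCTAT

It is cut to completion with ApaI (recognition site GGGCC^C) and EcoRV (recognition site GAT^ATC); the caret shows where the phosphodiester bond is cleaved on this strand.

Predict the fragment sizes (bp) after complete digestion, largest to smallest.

79, 49, 39, 35, 32, 11 bp

ApaI sites (GGGCCC) start at positions 45, 156, 195, 206.
ApaI cuts after base 5 of each site (before the last base), so after positions 49, 160, 199, 210.
The EcoRV site (GATATC) starts at position 79.
EcoRV cuts after base 3 of each site, so after position 81.
Combined cut positions: 49, 81, 160, 199, 210.
Linear molecule, 5 cuts → 6 fragments:
  1–49 → 49 bp
  50–81 → 32 bp
  82–160 → 79 bp
  161–199 → 39 bp
  200–210 → 11 bp
  211–245 → 35 bp
Sorted largest to smallest: 79, 49, 39, 35, 32, 11 bp.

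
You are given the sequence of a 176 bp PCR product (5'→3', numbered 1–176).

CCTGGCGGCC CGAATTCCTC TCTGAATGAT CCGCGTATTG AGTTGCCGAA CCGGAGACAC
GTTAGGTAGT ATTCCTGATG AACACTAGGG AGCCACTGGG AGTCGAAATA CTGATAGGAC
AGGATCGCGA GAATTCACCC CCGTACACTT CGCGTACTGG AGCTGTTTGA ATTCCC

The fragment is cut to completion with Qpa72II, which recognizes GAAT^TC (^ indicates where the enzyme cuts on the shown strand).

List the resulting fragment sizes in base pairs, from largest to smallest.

Qpa72II sites (GAATTC) start at positions 12, 131, 169.
Qpa72II cuts after base 4 of each site, so after positions 15, 134, 172.
Linear molecule, 3 cuts → 4 fragments:
  1–15 → 15 bp
  16–134 → 119 bp
  135–172 → 38 bp
  173–176 → 4 bp
Sorted largest to smallest: 119, 38, 15, 4 bp.

119, 38, 15, 4 bp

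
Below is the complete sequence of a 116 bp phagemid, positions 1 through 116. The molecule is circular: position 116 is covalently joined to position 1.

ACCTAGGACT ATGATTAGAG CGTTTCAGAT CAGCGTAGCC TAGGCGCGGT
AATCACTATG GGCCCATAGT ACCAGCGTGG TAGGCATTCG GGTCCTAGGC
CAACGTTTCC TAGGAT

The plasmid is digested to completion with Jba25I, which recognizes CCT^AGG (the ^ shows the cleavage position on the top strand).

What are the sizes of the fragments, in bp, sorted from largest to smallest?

Jba25I sites (CCTAGG) start at positions 2, 39, 94, 109.
Jba25I cuts after base 3 of each site, so after positions 4, 41, 96, 111.
Circular molecule, 4 cuts → 4 fragments:
  5–41 → 37 bp
  42–96 → 55 bp
  97–111 → 15 bp
  112–116 then 1–4 → 5 + 4 = 9 bp
Sorted largest to smallest: 55, 37, 15, 9 bp.

55, 37, 15, 9 bp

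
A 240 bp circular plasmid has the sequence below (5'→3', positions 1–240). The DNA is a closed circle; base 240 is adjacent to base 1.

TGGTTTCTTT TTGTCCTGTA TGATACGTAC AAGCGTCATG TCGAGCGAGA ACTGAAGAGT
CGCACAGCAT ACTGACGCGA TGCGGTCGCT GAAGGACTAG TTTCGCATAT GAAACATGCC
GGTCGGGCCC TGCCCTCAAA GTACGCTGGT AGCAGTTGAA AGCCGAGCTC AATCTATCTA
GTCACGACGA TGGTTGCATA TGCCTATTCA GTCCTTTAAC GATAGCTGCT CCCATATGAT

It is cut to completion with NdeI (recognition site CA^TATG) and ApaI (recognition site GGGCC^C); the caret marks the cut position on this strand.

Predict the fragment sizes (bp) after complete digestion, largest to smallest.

NdeI sites (CATATG) start at positions 106, 197, 233.
NdeI cuts after base 2 of each site, so after positions 107, 198, 234.
The ApaI site (GGGCCC) starts at position 125.
ApaI cuts after base 5 of each site (before the last base), so after position 129.
Combined cut positions: 107, 129, 198, 234.
Circular molecule, 4 cuts → 4 fragments:
  108–129 → 22 bp
  130–198 → 69 bp
  199–234 → 36 bp
  235–240 then 1–107 → 6 + 107 = 113 bp
Sorted largest to smallest: 113, 69, 36, 22 bp.

113, 69, 36, 22 bp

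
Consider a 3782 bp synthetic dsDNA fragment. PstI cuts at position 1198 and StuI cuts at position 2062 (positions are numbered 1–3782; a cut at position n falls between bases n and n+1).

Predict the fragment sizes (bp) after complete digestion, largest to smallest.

1720, 1198, 864 bp

Combined cut positions (sorted): 1198, 2062.
Linear molecule, 2 cuts → 3 fragments:
  1198 − 0 = 1198 bp
  2062 − 1198 = 864 bp
  3782 − 2062 = 1720 bp
Sorted largest to smallest: 1720, 1198, 864 bp.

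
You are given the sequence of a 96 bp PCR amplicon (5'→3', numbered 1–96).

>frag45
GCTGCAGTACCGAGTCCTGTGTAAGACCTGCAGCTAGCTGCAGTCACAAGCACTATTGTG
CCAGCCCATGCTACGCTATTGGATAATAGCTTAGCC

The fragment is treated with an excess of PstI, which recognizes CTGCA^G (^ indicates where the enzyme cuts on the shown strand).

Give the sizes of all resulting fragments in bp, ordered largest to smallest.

54, 26, 10, 6 bp

PstI sites (CTGCAG) start at positions 2, 28, 38.
PstI cuts after base 5 of each site (before the last base), so after positions 6, 32, 42.
Linear molecule, 3 cuts → 4 fragments:
  1–6 → 6 bp
  7–32 → 26 bp
  33–42 → 10 bp
  43–96 → 54 bp
Sorted largest to smallest: 54, 26, 10, 6 bp.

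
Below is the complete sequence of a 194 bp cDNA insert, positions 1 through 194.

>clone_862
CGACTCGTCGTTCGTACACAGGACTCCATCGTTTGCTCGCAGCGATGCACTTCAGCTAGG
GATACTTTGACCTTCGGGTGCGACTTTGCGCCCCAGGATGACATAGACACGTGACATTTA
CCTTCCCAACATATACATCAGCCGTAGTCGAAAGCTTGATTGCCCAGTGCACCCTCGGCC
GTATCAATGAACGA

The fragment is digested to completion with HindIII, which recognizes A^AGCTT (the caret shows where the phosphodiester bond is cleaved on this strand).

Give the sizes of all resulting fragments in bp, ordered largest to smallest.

The HindIII site (AAGCTT) starts at position 152.
HindIII cuts after the first base of each site, so after position 152.
Linear molecule, 1 cut → 2 fragments:
  1–152 → 152 bp
  153–194 → 42 bp
Sorted largest to smallest: 152, 42 bp.

152, 42 bp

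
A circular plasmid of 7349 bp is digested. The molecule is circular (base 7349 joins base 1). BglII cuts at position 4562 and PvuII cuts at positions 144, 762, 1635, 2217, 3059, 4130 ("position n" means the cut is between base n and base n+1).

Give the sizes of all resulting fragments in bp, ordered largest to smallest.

Combined cut positions (sorted): 144, 762, 1635, 2217, 3059, 4130, 4562.
Circular molecule, 7 cuts → 7 fragments:
  762 − 144 = 618 bp
  1635 − 762 = 873 bp
  2217 − 1635 = 582 bp
  3059 − 2217 = 842 bp
  4130 − 3059 = 1071 bp
  4562 − 4130 = 432 bp
  wrap: 7349 − 4562 + 144 = 2931 bp
Sorted largest to smallest: 2931, 1071, 873, 842, 618, 582, 432 bp.

2931, 1071, 873, 842, 618, 582, 432 bp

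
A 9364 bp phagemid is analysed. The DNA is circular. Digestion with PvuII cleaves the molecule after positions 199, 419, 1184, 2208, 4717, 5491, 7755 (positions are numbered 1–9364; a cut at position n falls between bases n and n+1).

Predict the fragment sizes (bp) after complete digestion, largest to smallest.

2509, 2264, 1808, 1024, 774, 765, 220 bp

Circular molecule, 7 cuts → 7 fragments:
  419 − 199 = 220 bp
  1184 − 419 = 765 bp
  2208 − 1184 = 1024 bp
  4717 − 2208 = 2509 bp
  5491 − 4717 = 774 bp
  7755 − 5491 = 2264 bp
  wrap: 9364 − 7755 + 199 = 1808 bp
Sorted largest to smallest: 2509, 2264, 1808, 1024, 774, 765, 220 bp.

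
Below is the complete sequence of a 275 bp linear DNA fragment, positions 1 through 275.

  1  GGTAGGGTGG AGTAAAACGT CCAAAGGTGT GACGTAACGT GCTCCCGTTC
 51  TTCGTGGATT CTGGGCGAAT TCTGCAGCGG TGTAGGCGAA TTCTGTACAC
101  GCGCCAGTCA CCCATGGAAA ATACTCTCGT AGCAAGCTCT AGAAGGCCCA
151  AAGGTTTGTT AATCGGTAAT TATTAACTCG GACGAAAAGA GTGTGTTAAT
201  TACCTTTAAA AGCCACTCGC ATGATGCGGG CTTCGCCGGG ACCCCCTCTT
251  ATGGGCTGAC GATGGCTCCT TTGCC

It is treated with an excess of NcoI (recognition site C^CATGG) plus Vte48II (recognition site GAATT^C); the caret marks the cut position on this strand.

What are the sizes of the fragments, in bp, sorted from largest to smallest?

163, 71, 21, 20 bp

The NcoI site (CCATGG) starts at position 112.
NcoI cuts after the first base of each site, so after position 112.
Vte48II sites (GAATTC) start at positions 67, 88.
Vte48II cuts after base 5 of each site (before the last base), so after positions 71, 92.
Combined cut positions: 71, 92, 112.
Linear molecule, 3 cuts → 4 fragments:
  1–71 → 71 bp
  72–92 → 21 bp
  93–112 → 20 bp
  113–275 → 163 bp
Sorted largest to smallest: 163, 71, 21, 20 bp.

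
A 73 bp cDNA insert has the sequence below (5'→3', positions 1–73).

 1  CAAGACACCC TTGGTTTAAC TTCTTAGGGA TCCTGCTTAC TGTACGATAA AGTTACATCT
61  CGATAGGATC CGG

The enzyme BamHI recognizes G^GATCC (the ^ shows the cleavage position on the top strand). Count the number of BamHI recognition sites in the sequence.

2

GGATCC occurs starting at positions 28, 66.
BamHI cuts at 2 sites.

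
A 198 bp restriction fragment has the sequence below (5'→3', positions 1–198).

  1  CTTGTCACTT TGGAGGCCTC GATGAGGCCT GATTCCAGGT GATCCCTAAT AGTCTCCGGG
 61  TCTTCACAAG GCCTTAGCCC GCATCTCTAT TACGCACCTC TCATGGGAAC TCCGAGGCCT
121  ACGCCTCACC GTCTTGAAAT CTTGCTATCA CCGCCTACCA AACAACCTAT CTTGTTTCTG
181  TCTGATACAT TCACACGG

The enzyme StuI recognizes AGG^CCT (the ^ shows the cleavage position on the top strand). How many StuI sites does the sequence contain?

AGGCCT occurs starting at positions 14, 25, 69, 115.
StuI cuts at 4 sites.

4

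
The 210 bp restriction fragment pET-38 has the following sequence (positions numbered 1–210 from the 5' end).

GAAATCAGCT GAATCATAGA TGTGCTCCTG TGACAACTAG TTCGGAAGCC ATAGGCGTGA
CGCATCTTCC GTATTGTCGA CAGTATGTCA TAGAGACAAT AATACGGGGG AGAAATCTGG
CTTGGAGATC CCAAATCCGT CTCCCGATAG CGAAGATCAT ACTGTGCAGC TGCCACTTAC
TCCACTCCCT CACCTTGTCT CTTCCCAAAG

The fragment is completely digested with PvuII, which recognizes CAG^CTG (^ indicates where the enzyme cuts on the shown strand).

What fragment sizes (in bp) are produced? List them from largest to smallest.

161, 41, 8 bp

PvuII sites (CAGCTG) start at positions 6, 167.
PvuII cuts after base 3 of each site, so after positions 8, 169.
Linear molecule, 2 cuts → 3 fragments:
  1–8 → 8 bp
  9–169 → 161 bp
  170–210 → 41 bp
Sorted largest to smallest: 161, 41, 8 bp.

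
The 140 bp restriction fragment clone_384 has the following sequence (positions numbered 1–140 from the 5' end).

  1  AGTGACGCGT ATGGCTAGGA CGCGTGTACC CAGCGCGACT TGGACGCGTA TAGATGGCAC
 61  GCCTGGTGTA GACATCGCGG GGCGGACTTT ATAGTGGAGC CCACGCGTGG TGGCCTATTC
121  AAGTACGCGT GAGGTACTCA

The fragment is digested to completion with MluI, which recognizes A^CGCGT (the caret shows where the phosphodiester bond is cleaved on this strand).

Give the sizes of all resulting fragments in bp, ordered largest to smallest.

59, 24, 22, 15, 15, 5 bp

MluI sites (ACGCGT) start at positions 5, 20, 44, 103, 125.
MluI cuts after the first base of each site, so after positions 5, 20, 44, 103, 125.
Linear molecule, 5 cuts → 6 fragments:
  1–5 → 5 bp
  6–20 → 15 bp
  21–44 → 24 bp
  45–103 → 59 bp
  104–125 → 22 bp
  126–140 → 15 bp
Sorted largest to smallest: 59, 24, 22, 15, 15, 5 bp.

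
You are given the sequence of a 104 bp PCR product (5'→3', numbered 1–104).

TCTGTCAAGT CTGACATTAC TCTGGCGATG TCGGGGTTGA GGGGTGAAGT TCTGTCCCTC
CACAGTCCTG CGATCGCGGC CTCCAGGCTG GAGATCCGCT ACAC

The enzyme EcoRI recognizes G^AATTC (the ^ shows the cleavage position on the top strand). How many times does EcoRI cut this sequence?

No occurrence of GAATTC is present in the sequence.
EcoRI does not cut: 0 sites.

0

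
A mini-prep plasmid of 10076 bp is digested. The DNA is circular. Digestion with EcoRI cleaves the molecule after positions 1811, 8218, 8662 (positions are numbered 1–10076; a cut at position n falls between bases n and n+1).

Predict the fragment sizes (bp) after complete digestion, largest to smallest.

6407, 3225, 444 bp

Circular molecule, 3 cuts → 3 fragments:
  8218 − 1811 = 6407 bp
  8662 − 8218 = 444 bp
  wrap: 10076 − 8662 + 1811 = 3225 bp
Sorted largest to smallest: 6407, 3225, 444 bp.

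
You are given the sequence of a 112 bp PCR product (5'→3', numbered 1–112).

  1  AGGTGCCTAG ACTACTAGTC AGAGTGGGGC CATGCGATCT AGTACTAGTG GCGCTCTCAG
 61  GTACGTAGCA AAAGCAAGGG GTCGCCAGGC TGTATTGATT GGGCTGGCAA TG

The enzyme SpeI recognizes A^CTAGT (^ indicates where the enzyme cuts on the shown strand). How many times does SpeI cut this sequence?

2

ACTAGT occurs starting at positions 14, 44.
SpeI cuts at 2 sites.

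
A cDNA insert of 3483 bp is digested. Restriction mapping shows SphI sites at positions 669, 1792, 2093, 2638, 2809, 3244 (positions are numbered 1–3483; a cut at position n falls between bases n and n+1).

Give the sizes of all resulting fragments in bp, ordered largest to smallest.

1123, 669, 545, 435, 301, 239, 171 bp

Linear molecule, 6 cuts → 7 fragments:
  669 − 0 = 669 bp
  1792 − 669 = 1123 bp
  2093 − 1792 = 301 bp
  2638 − 2093 = 545 bp
  2809 − 2638 = 171 bp
  3244 − 2809 = 435 bp
  3483 − 3244 = 239 bp
Sorted largest to smallest: 1123, 669, 545, 435, 301, 239, 171 bp.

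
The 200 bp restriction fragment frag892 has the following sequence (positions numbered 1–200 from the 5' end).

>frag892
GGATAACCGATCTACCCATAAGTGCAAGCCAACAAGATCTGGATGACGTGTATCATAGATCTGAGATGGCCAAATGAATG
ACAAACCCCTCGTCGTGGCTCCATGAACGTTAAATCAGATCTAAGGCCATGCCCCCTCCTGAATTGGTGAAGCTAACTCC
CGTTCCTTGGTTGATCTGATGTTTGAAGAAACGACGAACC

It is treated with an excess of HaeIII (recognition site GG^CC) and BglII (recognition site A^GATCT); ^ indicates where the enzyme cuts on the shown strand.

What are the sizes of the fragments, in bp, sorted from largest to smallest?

HaeIII sites (GGCC) start at positions 68, 125.
HaeIII cuts after base 2 of each site, so after positions 69, 126.
BglII sites (AGATCT) start at positions 35, 57, 117.
BglII cuts after the first base of each site, so after positions 35, 57, 117.
Combined cut positions: 35, 57, 69, 117, 126.
Linear molecule, 5 cuts → 6 fragments:
  1–35 → 35 bp
  36–57 → 22 bp
  58–69 → 12 bp
  70–117 → 48 bp
  118–126 → 9 bp
  127–200 → 74 bp
Sorted largest to smallest: 74, 48, 35, 22, 12, 9 bp.

74, 48, 35, 22, 12, 9 bp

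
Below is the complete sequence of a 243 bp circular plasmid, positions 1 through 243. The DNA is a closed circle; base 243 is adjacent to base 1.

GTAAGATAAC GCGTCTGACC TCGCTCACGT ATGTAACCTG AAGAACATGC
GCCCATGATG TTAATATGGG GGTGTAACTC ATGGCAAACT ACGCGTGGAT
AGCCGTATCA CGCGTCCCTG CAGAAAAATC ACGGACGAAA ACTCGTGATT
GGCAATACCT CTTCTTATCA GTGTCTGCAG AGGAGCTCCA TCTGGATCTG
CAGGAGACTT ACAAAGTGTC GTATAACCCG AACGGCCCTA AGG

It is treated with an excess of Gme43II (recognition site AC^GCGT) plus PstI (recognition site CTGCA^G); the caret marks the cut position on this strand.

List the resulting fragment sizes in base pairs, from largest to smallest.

82, 57, 51, 23, 19, 11 bp

Gme43II sites (ACGCGT) start at positions 9, 91, 110.
Gme43II cuts after base 2 of each site, so after positions 10, 92, 111.
PstI sites (CTGCAG) start at positions 118, 175, 198.
PstI cuts after base 5 of each site (before the last base), so after positions 122, 179, 202.
Combined cut positions: 10, 92, 111, 122, 179, 202.
Circular molecule, 6 cuts → 6 fragments:
  11–92 → 82 bp
  93–111 → 19 bp
  112–122 → 11 bp
  123–179 → 57 bp
  180–202 → 23 bp
  203–243 then 1–10 → 41 + 10 = 51 bp
Sorted largest to smallest: 82, 57, 51, 23, 19, 11 bp.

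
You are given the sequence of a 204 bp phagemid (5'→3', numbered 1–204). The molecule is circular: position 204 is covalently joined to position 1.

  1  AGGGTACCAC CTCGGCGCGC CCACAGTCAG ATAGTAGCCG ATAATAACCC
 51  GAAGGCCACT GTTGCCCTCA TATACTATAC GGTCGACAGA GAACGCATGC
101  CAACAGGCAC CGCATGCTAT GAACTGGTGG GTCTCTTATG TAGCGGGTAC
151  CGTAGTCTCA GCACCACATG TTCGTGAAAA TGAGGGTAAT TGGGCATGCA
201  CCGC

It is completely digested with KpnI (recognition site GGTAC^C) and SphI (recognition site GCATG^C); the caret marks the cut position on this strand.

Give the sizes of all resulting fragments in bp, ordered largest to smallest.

92, 48, 34, 17, 13 bp

KpnI sites (GGTACC) start at positions 3, 146.
KpnI cuts after base 5 of each site (before the last base), so after positions 7, 150.
SphI sites (GCATGC) start at positions 95, 112, 194.
SphI cuts after base 5 of each site (before the last base), so after positions 99, 116, 198.
Combined cut positions: 7, 99, 116, 150, 198.
Circular molecule, 5 cuts → 5 fragments:
  8–99 → 92 bp
  100–116 → 17 bp
  117–150 → 34 bp
  151–198 → 48 bp
  199–204 then 1–7 → 6 + 7 = 13 bp
Sorted largest to smallest: 92, 48, 34, 17, 13 bp.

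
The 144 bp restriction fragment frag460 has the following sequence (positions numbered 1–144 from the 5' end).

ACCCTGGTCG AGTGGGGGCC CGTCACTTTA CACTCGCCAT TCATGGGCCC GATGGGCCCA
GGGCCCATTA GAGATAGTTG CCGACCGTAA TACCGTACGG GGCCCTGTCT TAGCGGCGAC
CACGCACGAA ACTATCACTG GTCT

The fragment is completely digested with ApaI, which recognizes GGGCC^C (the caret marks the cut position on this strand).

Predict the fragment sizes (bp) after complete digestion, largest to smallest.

40, 39, 29, 20, 9, 7 bp

ApaI sites (GGGCCC) start at positions 16, 45, 54, 61, 100.
ApaI cuts after base 5 of each site (before the last base), so after positions 20, 49, 58, 65, 104.
Linear molecule, 5 cuts → 6 fragments:
  1–20 → 20 bp
  21–49 → 29 bp
  50–58 → 9 bp
  59–65 → 7 bp
  66–104 → 39 bp
  105–144 → 40 bp
Sorted largest to smallest: 40, 39, 29, 20, 9, 7 bp.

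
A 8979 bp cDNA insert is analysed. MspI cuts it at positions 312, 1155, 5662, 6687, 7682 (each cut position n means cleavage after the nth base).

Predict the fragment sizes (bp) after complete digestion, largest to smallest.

4507, 1297, 1025, 995, 843, 312 bp

Linear molecule, 5 cuts → 6 fragments:
  312 − 0 = 312 bp
  1155 − 312 = 843 bp
  5662 − 1155 = 4507 bp
  6687 − 5662 = 1025 bp
  7682 − 6687 = 995 bp
  8979 − 7682 = 1297 bp
Sorted largest to smallest: 4507, 1297, 1025, 995, 843, 312 bp.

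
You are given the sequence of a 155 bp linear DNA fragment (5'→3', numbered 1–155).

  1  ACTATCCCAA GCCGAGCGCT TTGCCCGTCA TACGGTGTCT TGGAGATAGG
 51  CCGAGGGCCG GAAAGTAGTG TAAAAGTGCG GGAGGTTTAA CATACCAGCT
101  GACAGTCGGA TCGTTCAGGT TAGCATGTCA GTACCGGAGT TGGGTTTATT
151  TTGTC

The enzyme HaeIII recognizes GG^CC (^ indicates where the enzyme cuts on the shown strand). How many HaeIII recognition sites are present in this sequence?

2

GGCC occurs starting at positions 49, 56.
HaeIII cuts at 2 sites.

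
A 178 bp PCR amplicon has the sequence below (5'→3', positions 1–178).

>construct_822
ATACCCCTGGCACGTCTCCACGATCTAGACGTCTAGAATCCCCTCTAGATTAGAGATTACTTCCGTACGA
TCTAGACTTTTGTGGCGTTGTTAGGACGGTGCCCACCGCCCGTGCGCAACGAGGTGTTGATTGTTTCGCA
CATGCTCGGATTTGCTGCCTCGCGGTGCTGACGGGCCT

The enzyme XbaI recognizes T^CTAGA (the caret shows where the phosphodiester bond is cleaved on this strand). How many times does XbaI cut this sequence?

TCTAGA occurs starting at positions 24, 32, 44, 71.
XbaI cuts at 4 sites.

4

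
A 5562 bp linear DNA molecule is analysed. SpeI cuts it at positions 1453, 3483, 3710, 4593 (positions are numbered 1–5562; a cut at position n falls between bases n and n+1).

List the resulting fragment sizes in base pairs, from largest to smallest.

Linear molecule, 4 cuts → 5 fragments:
  1453 − 0 = 1453 bp
  3483 − 1453 = 2030 bp
  3710 − 3483 = 227 bp
  4593 − 3710 = 883 bp
  5562 − 4593 = 969 bp
Sorted largest to smallest: 2030, 1453, 969, 883, 227 bp.

2030, 1453, 969, 883, 227 bp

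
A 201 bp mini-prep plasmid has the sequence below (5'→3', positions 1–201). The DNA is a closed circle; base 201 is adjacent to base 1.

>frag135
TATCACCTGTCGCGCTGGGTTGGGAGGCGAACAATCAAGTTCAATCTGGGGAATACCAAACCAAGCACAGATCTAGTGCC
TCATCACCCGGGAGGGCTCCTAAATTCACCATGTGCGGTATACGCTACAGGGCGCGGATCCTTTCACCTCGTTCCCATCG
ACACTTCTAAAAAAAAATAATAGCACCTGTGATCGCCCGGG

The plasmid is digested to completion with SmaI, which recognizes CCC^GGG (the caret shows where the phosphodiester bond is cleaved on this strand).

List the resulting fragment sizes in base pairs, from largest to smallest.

SmaI sites (CCCGGG) start at positions 87, 196.
SmaI cuts after base 3 of each site, so after positions 89, 198.
Circular molecule, 2 cuts → 2 fragments:
  90–198 → 109 bp
  199–201 then 1–89 → 3 + 89 = 92 bp
Sorted largest to smallest: 109, 92 bp.

109, 92 bp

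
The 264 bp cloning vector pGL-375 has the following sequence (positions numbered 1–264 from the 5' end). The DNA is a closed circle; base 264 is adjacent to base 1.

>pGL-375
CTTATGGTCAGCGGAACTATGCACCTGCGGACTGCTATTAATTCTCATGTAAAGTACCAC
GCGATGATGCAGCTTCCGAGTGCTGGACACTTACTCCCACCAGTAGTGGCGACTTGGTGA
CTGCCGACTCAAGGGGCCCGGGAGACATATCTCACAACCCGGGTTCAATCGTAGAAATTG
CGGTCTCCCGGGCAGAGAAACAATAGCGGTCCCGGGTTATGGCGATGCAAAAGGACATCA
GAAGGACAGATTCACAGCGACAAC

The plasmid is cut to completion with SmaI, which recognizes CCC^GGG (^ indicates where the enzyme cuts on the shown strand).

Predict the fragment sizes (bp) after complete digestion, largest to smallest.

SmaI sites (CCCGGG) start at positions 137, 158, 187, 211.
SmaI cuts after base 3 of each site, so after positions 139, 160, 189, 213.
Circular molecule, 4 cuts → 4 fragments:
  140–160 → 21 bp
  161–189 → 29 bp
  190–213 → 24 bp
  214–264 then 1–139 → 51 + 139 = 190 bp
Sorted largest to smallest: 190, 29, 24, 21 bp.

190, 29, 24, 21 bp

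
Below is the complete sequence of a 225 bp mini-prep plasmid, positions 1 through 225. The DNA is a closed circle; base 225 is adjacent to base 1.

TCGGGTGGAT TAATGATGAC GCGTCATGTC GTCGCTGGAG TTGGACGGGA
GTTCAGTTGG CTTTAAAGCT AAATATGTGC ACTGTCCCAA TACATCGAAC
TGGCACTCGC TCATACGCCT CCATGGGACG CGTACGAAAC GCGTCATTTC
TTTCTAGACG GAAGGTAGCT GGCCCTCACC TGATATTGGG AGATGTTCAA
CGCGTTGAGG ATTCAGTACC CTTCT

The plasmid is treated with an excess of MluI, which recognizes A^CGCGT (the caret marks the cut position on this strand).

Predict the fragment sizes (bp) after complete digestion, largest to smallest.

109, 61, 44, 11 bp

MluI sites (ACGCGT) start at positions 19, 128, 139, 200.
MluI cuts after the first base of each site, so after positions 19, 128, 139, 200.
Circular molecule, 4 cuts → 4 fragments:
  20–128 → 109 bp
  129–139 → 11 bp
  140–200 → 61 bp
  201–225 then 1–19 → 25 + 19 = 44 bp
Sorted largest to smallest: 109, 61, 44, 11 bp.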